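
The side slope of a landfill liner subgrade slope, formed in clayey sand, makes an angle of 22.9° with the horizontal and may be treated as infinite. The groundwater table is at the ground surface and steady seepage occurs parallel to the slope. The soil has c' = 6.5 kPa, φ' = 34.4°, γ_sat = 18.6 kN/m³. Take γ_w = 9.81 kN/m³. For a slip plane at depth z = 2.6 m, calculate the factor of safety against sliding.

FS = 1.14

With seepage parallel to the slope and the water table at the surface, the effective normal stress on the slip plane uses the buoyant unit weight γ' = γ_sat − γ_w while the driving shear stress uses γ_sat:
FS = [c' + γ' z cos²β tanφ'] / [γ_sat z sinβ cosβ]
γ' = 18.6 − 9.81 = 8.79 kN/m³
Numerator = 6.5 + 8.79·2.6·cos²22.9°·tan34.4° = 6.5 + 8.79·2.6·0.8486·0.6847 = 19.779 kPa
Denominator = 18.6·2.6·sin22.9°·cos22.9° = 18.6·2.6·0.3891·0.9212 = 17.335 kPa
FS = 19.779 / 17.335 = 1.141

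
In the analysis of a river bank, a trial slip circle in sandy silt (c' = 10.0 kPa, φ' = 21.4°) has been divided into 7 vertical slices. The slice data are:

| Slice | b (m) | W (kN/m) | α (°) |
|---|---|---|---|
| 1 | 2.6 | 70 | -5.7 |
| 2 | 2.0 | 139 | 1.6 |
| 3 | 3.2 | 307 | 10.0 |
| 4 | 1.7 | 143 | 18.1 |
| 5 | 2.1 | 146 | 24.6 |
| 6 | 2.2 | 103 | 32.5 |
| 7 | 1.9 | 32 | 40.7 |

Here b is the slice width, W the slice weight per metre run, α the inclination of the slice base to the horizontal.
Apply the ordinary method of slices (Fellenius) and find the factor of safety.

FS = 2.24

Ordinary method of slices: FS = Σ[c'·Δl_i + (W_i cosα_i)·tanφ'] / Σ W_i sinα_i, with Δl_i = b_i / cosα_i.
Slice 1: Δl = 2.6/cos(-5.7°) = 2.613 m; N'_1 = 70·cos(-5.7°) = 69.7; c'Δl = 26.13; W sinα = -7.0
Slice 2: Δl = 2.0/cos1.6° = 2.001 m; N'_2 = 139·cos1.6° = 138.9; c'Δl = 20.01; W sinα = 3.9
Slice 3: Δl = 3.2/cos10.0° = 3.249 m; N'_3 = 307·cos10.0° = 302.3; c'Δl = 32.49; W sinα = 53.3
Slice 4: Δl = 1.7/cos18.1° = 1.789 m; N'_4 = 143·cos18.1° = 135.9; c'Δl = 17.89; W sinα = 44.4
Slice 5: Δl = 2.1/cos24.6° = 2.310 m; N'_5 = 146·cos24.6° = 132.7; c'Δl = 23.10; W sinα = 60.8
Slice 6: Δl = 2.2/cos32.5° = 2.609 m; N'_6 = 103·cos32.5° = 86.9; c'Δl = 26.09; W sinα = 55.3
Slice 7: Δl = 1.9/cos40.7° = 2.506 m; N'_7 = 32·cos40.7° = 24.3; c'Δl = 25.06; W sinα = 20.9
Σc'Δl = 170.8 kN/m; ΣN' = 890.7 kN/m; ΣW sinα = 231.7 kN/m
Resisting = 170.8 + 890.7·tan21.4° = 170.8 + 349.1 = 519.8 kN/m
FS = 519.8 / 231.7 = 2.244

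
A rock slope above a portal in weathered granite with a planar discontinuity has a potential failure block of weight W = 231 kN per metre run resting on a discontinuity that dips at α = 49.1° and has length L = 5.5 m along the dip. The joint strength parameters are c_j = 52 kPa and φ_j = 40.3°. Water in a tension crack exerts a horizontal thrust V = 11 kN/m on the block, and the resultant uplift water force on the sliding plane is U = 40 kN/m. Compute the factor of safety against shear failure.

FS = 2.05

Resolving the block weight along and normal to the plane and applying the Mohr–Coulomb strength on the joint:
N' = W cosα − U − V sinα = 231·cos49.1° − 40 − 11·sin49.1° = 102.9 kN/m
Driving force T = W sinα + V cosα = 231·sin49.1° + 11·cos49.1° = 181.8 kN/m
Resisting force R = c_j·L + N'·tanφ_j = 52·5.5 + 102.9·tan40.3° = 286.0 + 87.3 = 373.3 kN/m
FS = R / T = 373.3 / 181.8 = 2.053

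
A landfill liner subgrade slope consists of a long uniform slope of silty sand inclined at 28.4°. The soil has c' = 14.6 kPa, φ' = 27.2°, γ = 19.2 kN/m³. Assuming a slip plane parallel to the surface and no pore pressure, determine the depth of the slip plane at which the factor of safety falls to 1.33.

Setting FS = 1.33 in FS = [c' + γz cos²β tanφ'] / [γz sinβ cosβ] and solving for z:
z = c' / [γ cosβ (FS·sinβ − cosβ·tanφ')]
  = 14.6 / [19.2·cos28.4°·(1.33·sin28.4° − cos28.4°·tan27.2°)]
  = 14.6 / [19.2·0.8796·(1.33·0.4756 − 0.8796·0.5139)]
  = 14.6 / 3.0485 = 4.789 m

z = 4.79 m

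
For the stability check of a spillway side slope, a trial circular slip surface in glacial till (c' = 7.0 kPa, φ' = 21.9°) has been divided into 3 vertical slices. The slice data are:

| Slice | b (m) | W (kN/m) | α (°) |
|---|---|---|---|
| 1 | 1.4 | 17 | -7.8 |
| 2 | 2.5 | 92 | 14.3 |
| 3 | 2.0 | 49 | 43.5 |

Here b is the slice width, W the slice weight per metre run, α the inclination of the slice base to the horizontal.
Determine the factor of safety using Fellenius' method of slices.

FS = 1.92

Ordinary method of slices: FS = Σ[c'·Δl_i + (W_i cosα_i)·tanφ'] / Σ W_i sinα_i, with Δl_i = b_i / cosα_i.
Slice 1: Δl = 1.4/cos(-7.8°) = 1.413 m; N'_1 = 17·cos(-7.8°) = 16.8; c'Δl = 9.89; W sinα = -2.3
Slice 2: Δl = 2.5/cos14.3° = 2.580 m; N'_2 = 92·cos14.3° = 89.1; c'Δl = 18.06; W sinα = 22.7
Slice 3: Δl = 2.0/cos43.5° = 2.757 m; N'_3 = 49·cos43.5° = 35.5; c'Δl = 19.30; W sinα = 33.7
Σc'Δl = 47.3 kN/m; ΣN' = 141.5 kN/m; ΣW sinα = 54.1 kN/m
Resisting = 47.3 + 141.5·tan21.9° = 47.3 + 56.9 = 104.1 kN/m
FS = 104.1 / 54.1 = 1.923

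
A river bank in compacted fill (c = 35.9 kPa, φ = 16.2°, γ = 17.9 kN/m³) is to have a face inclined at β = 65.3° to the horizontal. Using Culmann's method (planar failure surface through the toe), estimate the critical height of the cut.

H_c = 20.27 m

Culmann's analysis gives the critical failure plane at α_cr = (β + φ)/2 = (65.3 + 16.2)/2 = 40.8°, and the critical height
H_c = (4c/γ) · sinβ cosφ / [1 − cos(β − φ)]
    = (4·35.9/17.9) · sin65.3°·cos16.2° / [1 − cos(49.1°)]
    = 8.022 · 0.9085·0.9603 / [1 − 0.6547]
    = 8.022 · 0.8724 / 0.3453
    = 20.27 m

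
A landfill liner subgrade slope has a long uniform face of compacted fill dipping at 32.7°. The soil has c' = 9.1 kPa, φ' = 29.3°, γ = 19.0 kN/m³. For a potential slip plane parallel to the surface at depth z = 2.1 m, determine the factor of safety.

For an infinite slope with a slip plane parallel to the surface (no pore pressure): FS = [c' + γz cos²β tanφ'] / [γz sinβ cosβ].
γz = 19.0·2.1 = 39.90 kN/m²
Numerator = 9.1 + 39.90·cos²32.7°·tan29.3° = 9.1 + 39.90·0.7081·0.5612 = 24.956 kPa
Denominator = 39.90·sin32.7°·cos32.7° = 39.90·0.5402·0.8415 = 18.139 kPa
FS = 24.956 / 18.139 = 1.376

FS = 1.38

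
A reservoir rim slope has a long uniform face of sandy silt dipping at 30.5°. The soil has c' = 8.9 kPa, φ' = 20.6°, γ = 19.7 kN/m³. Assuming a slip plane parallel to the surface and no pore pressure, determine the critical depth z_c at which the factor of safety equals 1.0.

Setting FS = 1.00 in FS = [c' + γz cos²β tanφ'] / [γz sinβ cosβ] and solving for z:
z = c' / [γ cosβ (FS·sinβ − cosβ·tanφ')]
  = 8.9 / [19.7·cos30.5°·(1.00·sin30.5° − cos30.5°·tan20.6°)]
  = 8.9 / [19.7·0.8616·(1.00·0.5075 − 0.8616·0.3759)]
  = 8.9 / 3.1177 = 2.855 m

z_c = 2.85 m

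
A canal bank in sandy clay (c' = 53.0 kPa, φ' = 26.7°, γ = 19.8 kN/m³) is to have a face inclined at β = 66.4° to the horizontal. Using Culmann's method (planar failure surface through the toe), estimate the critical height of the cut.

Culmann's analysis gives the critical failure plane at α_cr = (β + φ')/2 = (66.4 + 26.7)/2 = 46.6°, and the critical height
H_c = (4c'/γ) · sinβ cosφ' / [1 − cos(β − φ')]
    = (4·53.0/19.8) · sin66.4°·cos26.7° / [1 − cos(39.7°)]
    = 10.707 · 0.9164·0.8934 / [1 − 0.7694]
    = 10.707 · 0.8187 / 0.2306
    = 38.01 m

H_c = 38.01 m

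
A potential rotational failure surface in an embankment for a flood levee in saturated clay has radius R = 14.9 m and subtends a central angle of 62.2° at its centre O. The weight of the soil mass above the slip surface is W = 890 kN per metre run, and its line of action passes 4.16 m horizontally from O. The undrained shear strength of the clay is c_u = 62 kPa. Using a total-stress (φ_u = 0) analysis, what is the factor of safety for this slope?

FS = 4.04

Taking moments about the centre O, the resisting moment is provided by the undrained shear strength acting along the arc:
Arc length L_a = R·θ = 14.9·(62.2°·π/180) = 14.9·1.0856 = 16.18 m
M_R = c_u·L_a·R = 62·16.18·14.9 = 14942.8 kN·m/m
M_D = W·d = 890·4.16 = 3702.4 kN·m/m
FS = M_R / M_D = 14942.8 / 3702.4 = 4.036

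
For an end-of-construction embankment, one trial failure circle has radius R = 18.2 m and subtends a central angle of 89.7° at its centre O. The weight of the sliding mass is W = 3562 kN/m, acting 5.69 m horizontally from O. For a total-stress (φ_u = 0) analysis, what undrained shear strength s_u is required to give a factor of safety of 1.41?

FS = s_u·L_a·R / (W·d), so s_u = FS·W·d / (L_a·R).
Arc length L_a = R·θ = 18.2·(89.7°·π/180) = 18.2·1.5656 = 28.49 m
s_u = 1.41·3562·5.69 / (28.49·18.2) = 28577.6 / 518.58 = 55.11 kPa

s_u = 55.1 kPa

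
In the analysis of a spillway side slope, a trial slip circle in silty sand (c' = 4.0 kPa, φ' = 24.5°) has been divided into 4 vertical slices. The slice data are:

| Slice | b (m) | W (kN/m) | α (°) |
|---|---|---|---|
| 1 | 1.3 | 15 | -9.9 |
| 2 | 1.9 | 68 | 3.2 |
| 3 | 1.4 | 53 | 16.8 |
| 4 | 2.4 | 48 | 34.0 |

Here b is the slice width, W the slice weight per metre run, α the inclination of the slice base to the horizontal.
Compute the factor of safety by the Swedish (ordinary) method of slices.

Ordinary method of slices: FS = Σ[c'·Δl_i + (W_i cosα_i)·tanφ'] / Σ W_i sinα_i, with Δl_i = b_i / cosα_i.
Slice 1: Δl = 1.3/cos(-9.9°) = 1.320 m; N'_1 = 15·cos(-9.9°) = 14.8; c'Δl = 5.28; W sinα = -2.6
Slice 2: Δl = 1.9/cos3.2° = 1.903 m; N'_2 = 68·cos3.2° = 67.9; c'Δl = 7.61; W sinα = 3.8
Slice 3: Δl = 1.4/cos16.8° = 1.462 m; N'_3 = 53·cos16.8° = 50.7; c'Δl = 5.85; W sinα = 15.3
Slice 4: Δl = 2.4/cos34.0° = 2.895 m; N'_4 = 48·cos34.0° = 39.8; c'Δl = 11.58; W sinα = 26.8
Σc'Δl = 30.3 kN/m; ΣN' = 173.2 kN/m; ΣW sinα = 43.4 kN/m
Resisting = 30.3 + 173.2·tan24.5° = 30.3 + 78.9 = 109.3 kN/m
FS = 109.3 / 43.4 = 2.519

FS = 2.52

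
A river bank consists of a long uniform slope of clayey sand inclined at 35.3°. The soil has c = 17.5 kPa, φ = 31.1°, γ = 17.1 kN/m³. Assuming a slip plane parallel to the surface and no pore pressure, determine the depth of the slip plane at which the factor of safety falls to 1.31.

Setting FS = 1.31 in FS = [c + γz cos²β tanφ] / [γz sinβ cosβ] and solving for z:
z = c / [γ cosβ (FS·sinβ − cosβ·tanφ)]
  = 17.5 / [17.1·cos35.3°·(1.31·sin35.3° − cos35.3°·tan31.1°)]
  = 17.5 / [17.1·0.8161·(1.31·0.5779 − 0.8161·0.6032)]
  = 17.5 / 3.6937 = 4.738 m

z = 4.74 m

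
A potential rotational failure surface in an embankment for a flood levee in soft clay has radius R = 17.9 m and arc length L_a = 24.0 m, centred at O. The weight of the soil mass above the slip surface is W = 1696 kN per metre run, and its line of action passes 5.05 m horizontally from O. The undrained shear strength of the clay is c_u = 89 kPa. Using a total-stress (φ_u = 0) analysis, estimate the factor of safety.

Taking moments about the centre O, the resisting moment is provided by the undrained shear strength acting along the arc:
M_R = c_u·L_a·R = 89·24.00·17.9 = 38234.4 kN·m/m
M_D = W·d = 1696·5.05 = 8564.8 kN·m/m
FS = M_R / M_D = 38234.4 / 8564.8 = 4.464

FS = 4.46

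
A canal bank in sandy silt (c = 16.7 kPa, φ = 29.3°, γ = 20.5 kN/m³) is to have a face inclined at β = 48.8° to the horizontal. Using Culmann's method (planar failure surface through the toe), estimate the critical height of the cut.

H_c = 37.28 m

Culmann's analysis gives the critical failure plane at α_cr = (β + φ)/2 = (48.8 + 29.3)/2 = 39.0°, and the critical height
H_c = (4c/γ) · sinβ cosφ / [1 − cos(β − φ)]
    = (4·16.7/20.5) · sin48.8°·cos29.3° / [1 − cos(19.5°)]
    = 3.259 · 0.7524·0.8721 / [1 − 0.9426]
    = 3.259 · 0.6562 / 0.0574
    = 37.28 m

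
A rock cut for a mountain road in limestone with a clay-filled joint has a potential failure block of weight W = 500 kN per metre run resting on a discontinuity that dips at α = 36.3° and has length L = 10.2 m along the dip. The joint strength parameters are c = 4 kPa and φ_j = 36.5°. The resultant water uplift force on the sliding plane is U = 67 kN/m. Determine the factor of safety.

Resolving the block weight along and normal to the plane and applying the Mohr–Coulomb strength on the joint:
N' = W cosα − U = 500·cos36.3° − 67 = 336.0 kN/m
Driving force T = W sinα = 500·sin36.3° = 296.0 kN/m
Resisting force R = c·L + N'·tanφ_j = 4·10.2 + 336.0·tan36.5° = 40.8 + 248.6 = 289.4 kN/m
FS = R / T = 289.4 / 296.0 = 0.978

FS = 0.98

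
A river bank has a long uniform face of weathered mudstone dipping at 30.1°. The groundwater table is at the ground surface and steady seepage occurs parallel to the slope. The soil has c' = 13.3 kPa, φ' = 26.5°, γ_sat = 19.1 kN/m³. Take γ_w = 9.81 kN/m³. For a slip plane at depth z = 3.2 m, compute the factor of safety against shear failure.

FS = 0.92

With seepage parallel to the slope and the water table at the surface, the effective normal stress on the slip plane uses the buoyant unit weight γ' = γ_sat − γ_w while the driving shear stress uses γ_sat:
FS = [c' + γ' z cos²β tanφ'] / [γ_sat z sinβ cosβ]
γ' = 19.1 − 9.81 = 9.29 kN/m³
Numerator = 13.3 + 9.29·3.2·cos²30.1°·tan26.5° = 13.3 + 9.29·3.2·0.7485·0.4986 = 24.394 kPa
Denominator = 19.1·3.2·sin30.1°·cos30.1° = 19.1·3.2·0.5015·0.8652 = 26.519 kPa
FS = 24.394 / 26.519 = 0.920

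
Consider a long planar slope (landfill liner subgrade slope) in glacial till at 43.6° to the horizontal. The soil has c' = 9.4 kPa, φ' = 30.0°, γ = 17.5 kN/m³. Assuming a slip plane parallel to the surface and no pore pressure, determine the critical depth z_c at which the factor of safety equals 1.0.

Setting FS = 1.00 in FS = [c' + γz cos²β tanφ'] / [γz sinβ cosβ] and solving for z:
z = c' / [γ cosβ (FS·sinβ − cosβ·tanφ')]
  = 9.4 / [17.5·cos43.6°·(1.00·sin43.6° − cos43.6°·tan30.0°)]
  = 9.4 / [17.5·0.7242·(1.00·0.6896 − 0.7242·0.5774)]
  = 9.4 / 3.4410 = 2.732 m

z_c = 2.73 m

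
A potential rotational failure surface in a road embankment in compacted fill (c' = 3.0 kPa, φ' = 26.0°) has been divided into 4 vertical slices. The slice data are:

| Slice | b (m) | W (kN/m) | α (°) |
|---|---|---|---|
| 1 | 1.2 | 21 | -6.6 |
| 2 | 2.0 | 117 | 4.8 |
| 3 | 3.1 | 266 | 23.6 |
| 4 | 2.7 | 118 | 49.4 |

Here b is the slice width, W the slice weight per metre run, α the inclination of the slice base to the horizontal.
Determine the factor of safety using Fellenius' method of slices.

FS = 1.26

Ordinary method of slices: FS = Σ[c'·Δl_i + (W_i cosα_i)·tanφ'] / Σ W_i sinα_i, with Δl_i = b_i / cosα_i.
Slice 1: Δl = 1.2/cos(-6.6°) = 1.208 m; N'_1 = 21·cos(-6.6°) = 20.9; c'Δl = 3.62; W sinα = -2.4
Slice 2: Δl = 2.0/cos4.8° = 2.007 m; N'_2 = 117·cos4.8° = 116.6; c'Δl = 6.02; W sinα = 9.8
Slice 3: Δl = 3.1/cos23.6° = 3.383 m; N'_3 = 266·cos23.6° = 243.8; c'Δl = 10.15; W sinα = 106.5
Slice 4: Δl = 2.7/cos49.4° = 4.149 m; N'_4 = 118·cos49.4° = 76.8; c'Δl = 12.45; W sinα = 89.6
Σc'Δl = 32.2 kN/m; ΣN' = 458.0 kN/m; ΣW sinα = 203.5 kN/m
Resisting = 32.2 + 458.0·tan26.0° = 32.2 + 223.4 = 255.6 kN/m
FS = 255.6 / 203.5 = 1.256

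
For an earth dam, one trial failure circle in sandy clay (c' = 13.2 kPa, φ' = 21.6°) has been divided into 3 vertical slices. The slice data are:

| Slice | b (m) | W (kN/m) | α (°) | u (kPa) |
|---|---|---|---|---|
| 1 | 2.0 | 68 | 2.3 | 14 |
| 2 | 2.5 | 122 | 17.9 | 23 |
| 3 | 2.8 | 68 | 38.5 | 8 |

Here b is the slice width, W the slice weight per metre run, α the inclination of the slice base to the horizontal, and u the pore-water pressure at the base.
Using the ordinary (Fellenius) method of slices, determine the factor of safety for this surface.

Ordinary method of slices: FS = Σ[c'·Δl_i + (W_i cosα_i − u_i·Δl_i)·tanφ'] / Σ W_i sinα_i, with Δl_i = b_i / cosα_i.
Slice 1: Δl = 2.0/cos2.3° = 2.002 m; N'_1 = 68·cos2.3° − 14·2.002 = 39.9; c'Δl = 26.42; W sinα = 2.7
Slice 2: Δl = 2.5/cos17.9° = 2.627 m; N'_2 = 122·cos17.9° − 23·2.627 = 55.7; c'Δl = 34.68; W sinα = 37.5
Slice 3: Δl = 2.8/cos38.5° = 3.578 m; N'_3 = 68·cos38.5° − 8·3.578 = 24.6; c'Δl = 47.23; W sinα = 42.3
Σc'Δl = 108.3 kN/m; ΣN' = 120.2 kN/m; ΣW sinα = 82.6 kN/m
Resisting = 108.3 + 120.2·tan21.6° = 108.3 + 47.6 = 155.9 kN/m
FS = 155.9 / 82.6 = 1.889

FS = 1.89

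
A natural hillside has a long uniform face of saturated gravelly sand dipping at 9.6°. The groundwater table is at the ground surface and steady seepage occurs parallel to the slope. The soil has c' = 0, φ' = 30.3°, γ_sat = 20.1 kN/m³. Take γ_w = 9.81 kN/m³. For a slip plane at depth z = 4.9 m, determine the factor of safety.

FS = 1.77

With seepage parallel to the slope and the water table at the surface, the effective normal stress on the slip plane uses the buoyant unit weight γ' = γ_sat − γ_w while the driving shear stress uses γ_sat:
FS = [c' + γ' z cos²β tanφ'] / [γ_sat z sinβ cosβ]
(For c' = 0 this reduces to FS = (γ'/γ_sat)·tanφ'/tanβ.)
γ' = 20.1 − 9.81 = 10.29 kN/m³
Numerator = 0.0 + 10.29·4.9·cos²9.6°·tan30.3° = 0.0 + 10.29·4.9·0.9722·0.5844 = 28.644 kPa
Denominator = 20.1·4.9·sin9.6°·cos9.6° = 20.1·4.9·0.1668·0.9860 = 16.195 kPa
FS = 28.644 / 16.195 = 1.769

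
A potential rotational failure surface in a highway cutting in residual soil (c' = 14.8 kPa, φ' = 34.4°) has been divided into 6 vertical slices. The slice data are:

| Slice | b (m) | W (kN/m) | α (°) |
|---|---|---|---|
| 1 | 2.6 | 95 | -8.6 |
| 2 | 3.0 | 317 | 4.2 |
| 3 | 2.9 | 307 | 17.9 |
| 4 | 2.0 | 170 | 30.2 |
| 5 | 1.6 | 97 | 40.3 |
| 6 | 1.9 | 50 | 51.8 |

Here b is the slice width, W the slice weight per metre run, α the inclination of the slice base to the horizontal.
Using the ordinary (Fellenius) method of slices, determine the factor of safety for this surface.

Ordinary method of slices: FS = Σ[c'·Δl_i + (W_i cosα_i)·tanφ'] / Σ W_i sinα_i, with Δl_i = b_i / cosα_i.
Slice 1: Δl = 2.6/cos(-8.6°) = 2.630 m; N'_1 = 95·cos(-8.6°) = 93.9; c'Δl = 38.92; W sinα = -14.2
Slice 2: Δl = 3.0/cos4.2° = 3.008 m; N'_2 = 317·cos4.2° = 316.1; c'Δl = 44.52; W sinα = 23.2
Slice 3: Δl = 2.9/cos17.9° = 3.048 m; N'_3 = 307·cos17.9° = 292.1; c'Δl = 45.10; W sinα = 94.4
Slice 4: Δl = 2.0/cos30.2° = 2.314 m; N'_4 = 170·cos30.2° = 146.9; c'Δl = 34.25; W sinα = 85.5
Slice 5: Δl = 1.6/cos40.3° = 2.098 m; N'_5 = 97·cos40.3° = 74.0; c'Δl = 31.05; W sinα = 62.7
Slice 6: Δl = 1.9/cos51.8° = 3.072 m; N'_6 = 50·cos51.8° = 30.9; c'Δl = 45.47; W sinα = 39.3
Σc'Δl = 239.3 kN/m; ΣN' = 954.0 kN/m; ΣW sinα = 290.9 kN/m
Resisting = 239.3 + 954.0·tan34.4° = 239.3 + 653.2 = 892.6 kN/m
FS = 892.6 / 290.9 = 3.068

FS = 3.07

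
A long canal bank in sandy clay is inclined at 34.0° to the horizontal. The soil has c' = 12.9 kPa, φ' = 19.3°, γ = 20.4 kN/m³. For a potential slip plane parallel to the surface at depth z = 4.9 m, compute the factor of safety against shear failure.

FS = 0.80

For an infinite slope with a slip plane parallel to the surface (no pore pressure): FS = [c' + γz cos²β tanφ'] / [γz sinβ cosβ].
γz = 20.4·4.9 = 99.96 kN/m²
Numerator = 12.9 + 99.96·cos²34.0°·tan19.3° = 12.9 + 99.96·0.6873·0.3502 = 36.959 kPa
Denominator = 99.96·sin34.0°·cos34.0° = 99.96·0.5592·0.8290 = 46.341 kPa
FS = 36.959 / 46.341 = 0.798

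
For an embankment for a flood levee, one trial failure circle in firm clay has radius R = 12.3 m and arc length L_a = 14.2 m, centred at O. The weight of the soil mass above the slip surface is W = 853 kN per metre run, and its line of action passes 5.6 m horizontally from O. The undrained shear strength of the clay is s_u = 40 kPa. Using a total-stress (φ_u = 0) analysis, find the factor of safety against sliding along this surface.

Taking moments about the centre O, the resisting moment is provided by the undrained shear strength acting along the arc:
M_R = s_u·L_a·R = 40·14.20·12.3 = 6986.4 kN·m/m
M_D = W·d = 853·5.6 = 4776.8 kN·m/m
FS = M_R / M_D = 6986.4 / 4776.8 = 1.463

FS = 1.46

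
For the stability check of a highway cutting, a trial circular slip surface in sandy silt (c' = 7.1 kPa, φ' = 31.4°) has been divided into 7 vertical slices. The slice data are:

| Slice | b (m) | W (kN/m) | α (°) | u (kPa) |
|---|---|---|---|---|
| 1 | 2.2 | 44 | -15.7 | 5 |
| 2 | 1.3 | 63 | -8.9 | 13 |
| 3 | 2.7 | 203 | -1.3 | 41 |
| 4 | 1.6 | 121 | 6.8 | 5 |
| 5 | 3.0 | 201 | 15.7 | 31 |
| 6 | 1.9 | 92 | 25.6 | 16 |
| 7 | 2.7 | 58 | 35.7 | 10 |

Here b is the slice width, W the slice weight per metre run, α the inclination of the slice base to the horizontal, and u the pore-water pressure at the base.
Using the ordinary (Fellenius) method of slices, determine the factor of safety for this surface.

FS = 3.32

Ordinary method of slices: FS = Σ[c'·Δl_i + (W_i cosα_i − u_i·Δl_i)·tanφ'] / Σ W_i sinα_i, with Δl_i = b_i / cosα_i.
Slice 1: Δl = 2.2/cos(-15.7°) = 2.285 m; N'_1 = 44·cos(-15.7°) − 5·2.285 = 30.9; c'Δl = 16.23; W sinα = -11.9
Slice 2: Δl = 1.3/cos(-8.9°) = 1.316 m; N'_2 = 63·cos(-8.9°) − 13·1.316 = 45.1; c'Δl = 9.34; W sinα = -9.7
Slice 3: Δl = 2.7/cos(-1.3°) = 2.701 m; N'_3 = 203·cos(-1.3°) − 41·2.701 = 92.2; c'Δl = 19.17; W sinα = -4.6
Slice 4: Δl = 1.6/cos6.8° = 1.611 m; N'_4 = 121·cos6.8° − 5·1.611 = 112.1; c'Δl = 11.44; W sinα = 14.3
Slice 5: Δl = 3.0/cos15.7° = 3.116 m; N'_5 = 201·cos15.7° − 31·3.116 = 96.9; c'Δl = 22.13; W sinα = 54.4
Slice 6: Δl = 1.9/cos25.6° = 2.107 m; N'_6 = 92·cos25.6° − 16·2.107 = 49.3; c'Δl = 14.96; W sinα = 39.8
Slice 7: Δl = 2.7/cos35.7° = 3.325 m; N'_7 = 58·cos35.7° − 10·3.325 = 13.9; c'Δl = 23.61; W sinα = 33.8
Σc'Δl = 116.9 kN/m; ΣN' = 440.4 kN/m; ΣW sinα = 116.1 kN/m
Resisting = 116.9 + 440.4·tan31.4° = 116.9 + 268.8 = 385.7 kN/m
FS = 385.7 / 116.1 = 3.323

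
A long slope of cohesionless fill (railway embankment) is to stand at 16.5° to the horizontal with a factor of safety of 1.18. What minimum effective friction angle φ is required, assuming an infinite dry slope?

FS = tanφ/tanβ ⇒ tanφ = FS · tanβ = 1.18 · tan16.5° = 0.3495
φ = arctan(0.3495) = 19.27°

φ = 19.3°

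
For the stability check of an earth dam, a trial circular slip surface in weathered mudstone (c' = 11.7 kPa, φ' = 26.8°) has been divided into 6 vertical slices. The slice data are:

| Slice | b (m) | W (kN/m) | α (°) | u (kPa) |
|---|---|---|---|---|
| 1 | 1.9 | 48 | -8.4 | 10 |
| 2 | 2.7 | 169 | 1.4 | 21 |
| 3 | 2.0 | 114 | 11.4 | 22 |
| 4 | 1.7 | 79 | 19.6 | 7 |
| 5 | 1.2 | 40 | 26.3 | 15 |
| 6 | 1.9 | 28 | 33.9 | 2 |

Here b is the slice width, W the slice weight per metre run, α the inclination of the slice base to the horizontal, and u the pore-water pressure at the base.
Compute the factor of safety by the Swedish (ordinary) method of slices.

Ordinary method of slices: FS = Σ[c'·Δl_i + (W_i cosα_i − u_i·Δl_i)·tanφ'] / Σ W_i sinα_i, with Δl_i = b_i / cosα_i.
Slice 1: Δl = 1.9/cos(-8.4°) = 1.921 m; N'_1 = 48·cos(-8.4°) − 10·1.921 = 28.3; c'Δl = 22.47; W sinα = -7.0
Slice 2: Δl = 2.7/cos1.4° = 2.701 m; N'_2 = 169·cos1.4° − 21·2.701 = 112.2; c'Δl = 31.60; W sinα = 4.1
Slice 3: Δl = 2.0/cos11.4° = 2.040 m; N'_3 = 114·cos11.4° − 22·2.040 = 66.9; c'Δl = 23.87; W sinα = 22.5
Slice 4: Δl = 1.7/cos19.6° = 1.805 m; N'_4 = 79·cos19.6° − 7·1.805 = 61.8; c'Δl = 21.11; W sinα = 26.5
Slice 5: Δl = 1.2/cos26.3° = 1.339 m; N'_5 = 40·cos26.3° − 15·1.339 = 15.8; c'Δl = 15.66; W sinα = 17.7
Slice 6: Δl = 1.9/cos33.9° = 2.289 m; N'_6 = 28·cos33.9° − 2·2.289 = 18.7; c'Δl = 26.78; W sinα = 15.6
Σc'Δl = 141.5 kN/m; ΣN' = 303.6 kN/m; ΣW sinα = 79.5 kN/m
Resisting = 141.5 + 303.6·tan26.8° = 141.5 + 153.4 = 294.9 kN/m
FS = 294.9 / 79.5 = 3.709

FS = 3.71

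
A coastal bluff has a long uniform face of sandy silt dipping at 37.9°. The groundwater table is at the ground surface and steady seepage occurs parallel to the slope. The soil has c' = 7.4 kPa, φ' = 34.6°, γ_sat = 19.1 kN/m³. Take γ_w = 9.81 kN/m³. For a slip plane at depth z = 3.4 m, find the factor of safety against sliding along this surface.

FS = 0.67

With seepage parallel to the slope and the water table at the surface, the effective normal stress on the slip plane uses the buoyant unit weight γ' = γ_sat − γ_w while the driving shear stress uses γ_sat:
FS = [c' + γ' z cos²β tanφ'] / [γ_sat z sinβ cosβ]
γ' = 19.1 − 9.81 = 9.29 kN/m³
Numerator = 7.4 + 9.29·3.4·cos²37.9°·tan34.6° = 7.4 + 9.29·3.4·0.6227·0.6899 = 20.967 kPa
Denominator = 19.1·3.4·sin37.9°·cos37.9° = 19.1·3.4·0.6143·0.7891 = 31.478 kPa
FS = 20.967 / 31.478 = 0.666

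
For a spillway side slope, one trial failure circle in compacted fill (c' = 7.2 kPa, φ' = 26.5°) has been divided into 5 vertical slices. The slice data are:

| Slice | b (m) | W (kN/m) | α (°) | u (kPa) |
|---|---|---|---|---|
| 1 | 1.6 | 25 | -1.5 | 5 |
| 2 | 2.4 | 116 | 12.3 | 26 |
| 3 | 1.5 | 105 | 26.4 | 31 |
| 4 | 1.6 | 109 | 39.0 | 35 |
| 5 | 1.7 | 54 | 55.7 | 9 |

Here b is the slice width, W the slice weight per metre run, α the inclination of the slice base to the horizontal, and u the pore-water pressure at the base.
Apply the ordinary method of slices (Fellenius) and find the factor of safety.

FS = 0.76

Ordinary method of slices: FS = Σ[c'·Δl_i + (W_i cosα_i − u_i·Δl_i)·tanφ'] / Σ W_i sinα_i, with Δl_i = b_i / cosα_i.
Slice 1: Δl = 1.6/cos(-1.5°) = 1.601 m; N'_1 = 25·cos(-1.5°) − 5·1.601 = 17.0; c'Δl = 11.52; W sinα = -0.7
Slice 2: Δl = 2.4/cos12.3° = 2.456 m; N'_2 = 116·cos12.3° − 26·2.456 = 49.5; c'Δl = 17.69; W sinα = 24.7
Slice 3: Δl = 1.5/cos26.4° = 1.675 m; N'_3 = 105·cos26.4° − 31·1.675 = 42.1; c'Δl = 12.06; W sinα = 46.7
Slice 4: Δl = 1.6/cos39.0° = 2.059 m; N'_4 = 109·cos39.0° − 35·2.059 = 12.7; c'Δl = 14.82; W sinα = 68.6
Slice 5: Δl = 1.7/cos55.7° = 3.017 m; N'_5 = 54·cos55.7° − 9·3.017 = 3.3; c'Δl = 21.72; W sinα = 44.6
Σc'Δl = 77.8 kN/m; ΣN' = 124.5 kN/m; ΣW sinα = 183.9 kN/m
Resisting = 77.8 + 124.5·tan26.5° = 77.8 + 62.1 = 139.9 kN/m
FS = 139.9 / 183.9 = 0.761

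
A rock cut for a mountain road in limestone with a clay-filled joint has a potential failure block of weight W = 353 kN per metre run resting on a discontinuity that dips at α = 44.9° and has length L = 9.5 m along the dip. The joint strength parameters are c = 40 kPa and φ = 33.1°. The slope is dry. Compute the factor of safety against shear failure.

FS = 2.18

Resolving the block weight along and normal to the plane and applying the Mohr–Coulomb strength on the joint:
N' = W cosα = 353·cos44.9° = 250.0 kN/m
Driving force T = W sinα = 353·sin44.9° = 249.2 kN/m
Resisting force R = c·L + N'·tanφ = 40·9.5 + 250.0·tan33.1° = 380.0 + 163.0 = 543.0 kN/m
FS = R / T = 543.0 / 249.2 = 2.179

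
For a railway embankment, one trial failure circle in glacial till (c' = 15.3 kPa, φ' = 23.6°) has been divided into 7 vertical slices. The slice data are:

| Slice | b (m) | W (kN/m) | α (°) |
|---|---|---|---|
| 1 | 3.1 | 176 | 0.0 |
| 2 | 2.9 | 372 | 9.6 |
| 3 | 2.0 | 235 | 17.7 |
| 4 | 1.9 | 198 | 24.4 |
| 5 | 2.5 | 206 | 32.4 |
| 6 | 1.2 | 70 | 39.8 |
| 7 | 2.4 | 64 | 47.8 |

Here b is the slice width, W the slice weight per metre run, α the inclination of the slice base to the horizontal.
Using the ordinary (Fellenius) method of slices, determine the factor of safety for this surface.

Ordinary method of slices: FS = Σ[c'·Δl_i + (W_i cosα_i)·tanφ'] / Σ W_i sinα_i, with Δl_i = b_i / cosα_i.
Slice 1: Δl = 3.1/cos0.0° = 3.100 m; N'_1 = 176·cos0.0° = 176.0; c'Δl = 47.43; W sinα = 0.0
Slice 2: Δl = 2.9/cos9.6° = 2.941 m; N'_2 = 372·cos9.6° = 366.8; c'Δl = 45.00; W sinα = 62.0
Slice 3: Δl = 2.0/cos17.7° = 2.099 m; N'_3 = 235·cos17.7° = 223.9; c'Δl = 32.12; W sinα = 71.4
Slice 4: Δl = 1.9/cos24.4° = 2.086 m; N'_4 = 198·cos24.4° = 180.3; c'Δl = 31.92; W sinα = 81.8
Slice 5: Δl = 2.5/cos32.4° = 2.961 m; N'_5 = 206·cos32.4° = 173.9; c'Δl = 45.30; W sinα = 110.4
Slice 6: Δl = 1.2/cos39.8° = 1.562 m; N'_6 = 70·cos39.8° = 53.8; c'Δl = 23.90; W sinα = 44.8
Slice 7: Δl = 2.4/cos47.8° = 3.573 m; N'_7 = 64·cos47.8° = 43.0; c'Δl = 54.67; W sinα = 47.4
Σc'Δl = 280.3 kN/m; ΣN' = 1217.7 kN/m; ΣW sinα = 417.9 kN/m
Resisting = 280.3 + 1217.7·tan23.6° = 280.3 + 532.0 = 812.3 kN/m
FS = 812.3 / 417.9 = 1.944

FS = 1.94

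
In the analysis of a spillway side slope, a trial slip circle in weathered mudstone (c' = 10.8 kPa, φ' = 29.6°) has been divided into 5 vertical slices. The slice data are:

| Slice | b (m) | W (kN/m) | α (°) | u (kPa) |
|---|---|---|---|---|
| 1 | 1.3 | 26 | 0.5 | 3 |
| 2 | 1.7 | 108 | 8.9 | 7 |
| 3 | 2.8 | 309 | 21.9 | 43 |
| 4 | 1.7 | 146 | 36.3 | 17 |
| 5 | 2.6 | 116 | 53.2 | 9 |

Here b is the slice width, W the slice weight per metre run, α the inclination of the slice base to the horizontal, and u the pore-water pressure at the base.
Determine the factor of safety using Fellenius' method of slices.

FS = 1.14

Ordinary method of slices: FS = Σ[c'·Δl_i + (W_i cosα_i − u_i·Δl_i)·tanφ'] / Σ W_i sinα_i, with Δl_i = b_i / cosα_i.
Slice 1: Δl = 1.3/cos0.5° = 1.300 m; N'_1 = 26·cos0.5° − 3·1.300 = 22.1; c'Δl = 14.04; W sinα = 0.2
Slice 2: Δl = 1.7/cos8.9° = 1.721 m; N'_2 = 108·cos8.9° − 7·1.721 = 94.7; c'Δl = 18.58; W sinα = 16.7
Slice 3: Δl = 2.8/cos21.9° = 3.018 m; N'_3 = 309·cos21.9° − 43·3.018 = 156.9; c'Δl = 32.59; W sinα = 115.3
Slice 4: Δl = 1.7/cos36.3° = 2.109 m; N'_4 = 146·cos36.3° − 17·2.109 = 81.8; c'Δl = 22.78; W sinα = 86.4
Slice 5: Δl = 2.6/cos53.2° = 4.340 m; N'_5 = 116·cos53.2° − 9·4.340 = 30.4; c'Δl = 46.88; W sinα = 92.9
Σc'Δl = 134.9 kN/m; ΣN' = 385.9 kN/m; ΣW sinα = 311.5 kN/m
Resisting = 134.9 + 385.9·tan29.6° = 134.9 + 219.2 = 354.1 kN/m
FS = 354.1 / 311.5 = 1.137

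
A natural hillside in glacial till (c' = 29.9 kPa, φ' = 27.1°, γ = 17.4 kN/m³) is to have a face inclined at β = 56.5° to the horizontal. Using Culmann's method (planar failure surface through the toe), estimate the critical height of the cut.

H_c = 39.62 m

Culmann's analysis gives the critical failure plane at α_cr = (β + φ')/2 = (56.5 + 27.1)/2 = 41.8°, and the critical height
H_c = (4c'/γ) · sinβ cosφ' / [1 − cos(β − φ')]
    = (4·29.9/17.4) · sin56.5°·cos27.1° / [1 − cos(29.4°)]
    = 6.874 · 0.8339·0.8902 / [1 − 0.8712]
    = 6.874 · 0.7423 / 0.1288
    = 39.62 m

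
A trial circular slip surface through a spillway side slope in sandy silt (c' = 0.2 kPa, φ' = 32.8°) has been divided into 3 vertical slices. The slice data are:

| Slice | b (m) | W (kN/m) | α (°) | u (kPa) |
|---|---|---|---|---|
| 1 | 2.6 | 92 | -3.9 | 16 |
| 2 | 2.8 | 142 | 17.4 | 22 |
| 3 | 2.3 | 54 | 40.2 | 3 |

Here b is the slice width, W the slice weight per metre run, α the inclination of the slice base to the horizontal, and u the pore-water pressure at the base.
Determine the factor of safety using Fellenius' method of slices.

FS = 1.41

Ordinary method of slices: FS = Σ[c'·Δl_i + (W_i cosα_i − u_i·Δl_i)·tanφ'] / Σ W_i sinα_i, with Δl_i = b_i / cosα_i.
Slice 1: Δl = 2.6/cos(-3.9°) = 2.606 m; N'_1 = 92·cos(-3.9°) − 16·2.606 = 50.1; c'Δl = 0.52; W sinα = -6.3
Slice 2: Δl = 2.8/cos17.4° = 2.934 m; N'_2 = 142·cos17.4° − 22·2.934 = 70.9; c'Δl = 0.59; W sinα = 42.5
Slice 3: Δl = 2.3/cos40.2° = 3.011 m; N'_3 = 54·cos40.2° − 3·3.011 = 32.2; c'Δl = 0.60; W sinα = 34.9
Σc'Δl = 1.7 kN/m; ΣN' = 153.2 kN/m; ΣW sinα = 71.1 kN/m
Resisting = 1.7 + 153.2·tan32.8° = 1.7 + 98.8 = 100.5 kN/m
FS = 100.5 / 71.1 = 1.414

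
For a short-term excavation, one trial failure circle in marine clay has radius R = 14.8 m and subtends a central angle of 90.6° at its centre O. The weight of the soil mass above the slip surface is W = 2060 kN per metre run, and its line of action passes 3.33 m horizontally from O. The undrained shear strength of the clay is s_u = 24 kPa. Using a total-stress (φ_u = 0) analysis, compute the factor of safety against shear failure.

Taking moments about the centre O, the resisting moment is provided by the undrained shear strength acting along the arc:
Arc length L_a = R·θ = 14.8·(90.6°·π/180) = 14.8·1.5813 = 23.40 m
M_R = s_u·L_a·R = 24·23.40·14.8 = 8312.7 kN·m/m
M_D = W·d = 2060·3.33 = 6859.8 kN·m/m
FS = M_R / M_D = 8312.7 / 6859.8 = 1.212

FS = 1.21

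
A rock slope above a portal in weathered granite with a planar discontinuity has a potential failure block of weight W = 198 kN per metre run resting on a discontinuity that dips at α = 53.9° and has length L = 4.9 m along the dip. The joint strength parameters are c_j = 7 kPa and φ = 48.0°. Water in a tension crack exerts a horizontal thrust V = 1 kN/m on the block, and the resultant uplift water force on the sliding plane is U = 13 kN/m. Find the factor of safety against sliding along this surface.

FS = 0.93

Resolving the block weight along and normal to the plane and applying the Mohr–Coulomb strength on the joint:
N' = W cosα − U − V sinα = 198·cos53.9° − 13 − 1·sin53.9° = 102.9 kN/m
Driving force T = W sinα + V cosα = 198·sin53.9° + 1·cos53.9° = 160.6 kN/m
Resisting force R = c_j·L + N'·tanφ = 7·4.9 + 102.9·tan48.0° = 34.3 + 114.2 = 148.5 kN/m
FS = R / T = 148.5 / 160.6 = 0.925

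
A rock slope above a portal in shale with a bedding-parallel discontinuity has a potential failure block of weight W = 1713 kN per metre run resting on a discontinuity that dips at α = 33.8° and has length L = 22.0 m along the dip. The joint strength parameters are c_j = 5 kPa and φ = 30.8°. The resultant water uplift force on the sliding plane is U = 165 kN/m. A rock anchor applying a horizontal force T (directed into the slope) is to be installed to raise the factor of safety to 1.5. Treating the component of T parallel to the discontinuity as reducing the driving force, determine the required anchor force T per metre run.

Resolving forces along and normal to the sliding plane, with the horizontal anchor force T adding T·sinα to the effective normal force and T·cosα acting up the plane against the driving force:
FS = [c_jL + (W cosα − U + T sinα) tanφ] / [W sinα − T cosα]
Without the anchor: N' = 1258.5 kN/m, driving T_d = 952.9 kN/m, resisting R = 5·22.0 + 1258.5·tan30.8° = 860.2 kN/m, FS = 0.90.
Setting FS = 1.5 and solving for T:
1.5·(952.9 − T cos33.8°) = 860.2 + T sin33.8°·tan30.8°
T·(sin33.8°·tan30.8° + 1.5·cos33.8°) = 1.5·952.9 − 860.2
T·(0.5563·0.5961 + 1.5·0.8310) = 1429.4 − 860.2 = 569.2
T·1.5781 = 569.2
T = 360.7 kN/m

T = 361 kN/m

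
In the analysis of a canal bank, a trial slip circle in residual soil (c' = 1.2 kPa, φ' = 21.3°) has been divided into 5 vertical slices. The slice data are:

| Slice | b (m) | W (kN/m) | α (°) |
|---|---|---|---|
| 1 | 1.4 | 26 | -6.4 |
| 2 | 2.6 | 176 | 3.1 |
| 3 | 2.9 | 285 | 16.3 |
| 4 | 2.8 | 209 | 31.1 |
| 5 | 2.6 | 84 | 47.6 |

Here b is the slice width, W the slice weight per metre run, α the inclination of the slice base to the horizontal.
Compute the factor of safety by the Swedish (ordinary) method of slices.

FS = 1.15

Ordinary method of slices: FS = Σ[c'·Δl_i + (W_i cosα_i)·tanφ'] / Σ W_i sinα_i, with Δl_i = b_i / cosα_i.
Slice 1: Δl = 1.4/cos(-6.4°) = 1.409 m; N'_1 = 26·cos(-6.4°) = 25.8; c'Δl = 1.69; W sinα = -2.9
Slice 2: Δl = 2.6/cos3.1° = 2.604 m; N'_2 = 176·cos3.1° = 175.7; c'Δl = 3.12; W sinα = 9.5
Slice 3: Δl = 2.9/cos16.3° = 3.021 m; N'_3 = 285·cos16.3° = 273.5; c'Δl = 3.63; W sinα = 80.0
Slice 4: Δl = 2.8/cos31.1° = 3.270 m; N'_4 = 209·cos31.1° = 179.0; c'Δl = 3.92; W sinα = 108.0
Slice 5: Δl = 2.6/cos47.6° = 3.856 m; N'_5 = 84·cos47.6° = 56.6; c'Δl = 4.63; W sinα = 62.0
Σc'Δl = 17.0 kN/m; ΣN' = 710.7 kN/m; ΣW sinα = 256.6 kN/m
Resisting = 17.0 + 710.7·tan21.3° = 17.0 + 277.1 = 294.1 kN/m
FS = 294.1 / 256.6 = 1.146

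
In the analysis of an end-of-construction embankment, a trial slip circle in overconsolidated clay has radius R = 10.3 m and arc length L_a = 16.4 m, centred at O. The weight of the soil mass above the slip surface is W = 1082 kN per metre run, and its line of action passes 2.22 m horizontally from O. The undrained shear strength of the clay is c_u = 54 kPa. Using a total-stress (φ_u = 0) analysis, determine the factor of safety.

Taking moments about the centre O, the resisting moment is provided by the undrained shear strength acting along the arc:
M_R = c_u·L_a·R = 54·16.40·10.3 = 9121.7 kN·m/m
M_D = W·d = 1082·2.22 = 2402.0 kN·m/m
FS = M_R / M_D = 9121.7 / 2402.0 = 3.797

FS = 3.80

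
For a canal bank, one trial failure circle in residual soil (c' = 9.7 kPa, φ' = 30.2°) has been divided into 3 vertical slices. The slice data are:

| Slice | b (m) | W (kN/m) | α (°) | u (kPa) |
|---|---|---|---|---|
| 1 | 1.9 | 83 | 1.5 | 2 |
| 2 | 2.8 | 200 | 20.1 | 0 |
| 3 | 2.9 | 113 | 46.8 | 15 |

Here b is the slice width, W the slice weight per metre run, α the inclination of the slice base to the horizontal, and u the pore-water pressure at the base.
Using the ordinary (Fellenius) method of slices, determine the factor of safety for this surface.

FS = 1.64

Ordinary method of slices: FS = Σ[c'·Δl_i + (W_i cosα_i − u_i·Δl_i)·tanφ'] / Σ W_i sinα_i, with Δl_i = b_i / cosα_i.
Slice 1: Δl = 1.9/cos1.5° = 1.901 m; N'_1 = 83·cos1.5° − 2·1.901 = 79.2; c'Δl = 18.44; W sinα = 2.2
Slice 2: Δl = 2.8/cos20.1° = 2.982 m; N'_2 = 200·cos20.1° − 0·2.982 = 187.8; c'Δl = 28.92; W sinα = 68.7
Slice 3: Δl = 2.9/cos46.8° = 4.236 m; N'_3 = 113·cos46.8° − 15·4.236 = 13.8; c'Δl = 41.09; W sinα = 82.4
Σc'Δl = 88.5 kN/m; ΣN' = 280.8 kN/m; ΣW sinα = 153.3 kN/m
Resisting = 88.5 + 280.8·tan30.2° = 88.5 + 163.4 = 251.9 kN/m
FS = 251.9 / 153.3 = 1.643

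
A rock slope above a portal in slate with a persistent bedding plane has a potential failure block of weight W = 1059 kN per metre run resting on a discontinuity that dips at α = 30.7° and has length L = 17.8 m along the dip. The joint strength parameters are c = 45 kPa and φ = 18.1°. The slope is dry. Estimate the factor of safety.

Resolving the block weight along and normal to the plane and applying the Mohr–Coulomb strength on the joint:
N' = W cosα = 1059·cos30.7° = 910.6 kN/m
Driving force T = W sinα = 1059·sin30.7° = 540.7 kN/m
Resisting force R = c·L + N'·tanφ = 45·17.8 + 910.6·tan18.1° = 801.0 + 297.6 = 1098.6 kN/m
FS = R / T = 1098.6 / 540.7 = 2.032

FS = 2.03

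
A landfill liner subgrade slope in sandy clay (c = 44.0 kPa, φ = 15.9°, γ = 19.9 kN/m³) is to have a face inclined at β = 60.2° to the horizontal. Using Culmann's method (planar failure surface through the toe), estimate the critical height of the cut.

Culmann's analysis gives the critical failure plane at α_cr = (β + φ)/2 = (60.2 + 15.9)/2 = 38.1°, and the critical height
H_c = (4c/γ) · sinβ cosφ / [1 − cos(β − φ)]
    = (4·44.0/19.9) · sin60.2°·cos15.9° / [1 − cos(44.3°)]
    = 8.844 · 0.8678·0.9617 / [1 − 0.7157]
    = 8.844 · 0.8346 / 0.2843
    = 25.96 m

H_c = 25.96 m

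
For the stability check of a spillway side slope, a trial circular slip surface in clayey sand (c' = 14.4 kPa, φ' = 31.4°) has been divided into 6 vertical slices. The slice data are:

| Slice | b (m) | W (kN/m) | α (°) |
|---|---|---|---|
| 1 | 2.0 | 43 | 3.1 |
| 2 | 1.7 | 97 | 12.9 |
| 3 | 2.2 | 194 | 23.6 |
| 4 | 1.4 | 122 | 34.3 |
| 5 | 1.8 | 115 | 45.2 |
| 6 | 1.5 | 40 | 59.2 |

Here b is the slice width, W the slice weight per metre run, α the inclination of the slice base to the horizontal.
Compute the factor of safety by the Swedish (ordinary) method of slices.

Ordinary method of slices: FS = Σ[c'·Δl_i + (W_i cosα_i)·tanφ'] / Σ W_i sinα_i, with Δl_i = b_i / cosα_i.
Slice 1: Δl = 2.0/cos3.1° = 2.003 m; N'_1 = 43·cos3.1° = 42.9; c'Δl = 28.84; W sinα = 2.3
Slice 2: Δl = 1.7/cos12.9° = 1.744 m; N'_2 = 97·cos12.9° = 94.6; c'Δl = 25.11; W sinα = 21.7
Slice 3: Δl = 2.2/cos23.6° = 2.401 m; N'_3 = 194·cos23.6° = 177.8; c'Δl = 34.57; W sinα = 77.7
Slice 4: Δl = 1.4/cos34.3° = 1.695 m; N'_4 = 122·cos34.3° = 100.8; c'Δl = 24.40; W sinα = 68.8
Slice 5: Δl = 1.8/cos45.2° = 2.555 m; N'_5 = 115·cos45.2° = 81.0; c'Δl = 36.79; W sinα = 81.6
Slice 6: Δl = 1.5/cos59.2° = 2.929 m; N'_6 = 40·cos59.2° = 20.5; c'Δl = 42.18; W sinα = 34.4
Σc'Δl = 191.9 kN/m; ΣN' = 517.6 kN/m; ΣW sinα = 286.4 kN/m
Resisting = 191.9 + 517.6·tan31.4° = 191.9 + 315.9 = 507.8 kN/m
FS = 507.8 / 286.4 = 1.773

FS = 1.77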